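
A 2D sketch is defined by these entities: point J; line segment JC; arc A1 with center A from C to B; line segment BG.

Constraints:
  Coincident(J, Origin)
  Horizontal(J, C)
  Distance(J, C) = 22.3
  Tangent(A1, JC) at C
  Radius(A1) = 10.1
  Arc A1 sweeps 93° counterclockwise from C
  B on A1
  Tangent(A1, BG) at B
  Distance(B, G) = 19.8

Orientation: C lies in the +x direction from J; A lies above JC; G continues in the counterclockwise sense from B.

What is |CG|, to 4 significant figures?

31.72

On A1, C sits at bearing -90° from A; a 93° counterclockwise sweep puts B at bearing 3°, so B = A + 10.1·(cos 3°, sin 3°) = (32.39, 10.63). The tangent condition forces AB to be normal to BG, so BG runs along (−sin 3°, cos 3°); with |BG| = 19.8, G = (31.35, 30.40). Then |CG| = |G − C| = 31.72.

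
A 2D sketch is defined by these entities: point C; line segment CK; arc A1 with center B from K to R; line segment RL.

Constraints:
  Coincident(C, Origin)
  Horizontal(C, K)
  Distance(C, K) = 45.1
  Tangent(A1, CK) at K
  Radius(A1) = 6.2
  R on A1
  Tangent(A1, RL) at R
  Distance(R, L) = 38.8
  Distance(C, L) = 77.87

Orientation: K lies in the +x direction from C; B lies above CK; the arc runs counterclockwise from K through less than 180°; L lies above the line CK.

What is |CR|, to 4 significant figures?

50.78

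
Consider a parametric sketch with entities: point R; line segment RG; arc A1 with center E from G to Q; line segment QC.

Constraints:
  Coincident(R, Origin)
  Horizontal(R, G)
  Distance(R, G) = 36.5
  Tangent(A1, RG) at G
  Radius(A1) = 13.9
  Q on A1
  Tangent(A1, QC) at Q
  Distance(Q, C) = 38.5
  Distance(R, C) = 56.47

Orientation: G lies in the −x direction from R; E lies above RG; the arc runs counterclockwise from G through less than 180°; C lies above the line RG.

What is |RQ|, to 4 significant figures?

26.38

Checks: R = (0.00, 0.00) ✓; |EQ| = 13.90 ✓; ∠(EQ, QC) = 90.00° ✓; |QC| = 38.50 ✓; |RC| = 56.47 ✓.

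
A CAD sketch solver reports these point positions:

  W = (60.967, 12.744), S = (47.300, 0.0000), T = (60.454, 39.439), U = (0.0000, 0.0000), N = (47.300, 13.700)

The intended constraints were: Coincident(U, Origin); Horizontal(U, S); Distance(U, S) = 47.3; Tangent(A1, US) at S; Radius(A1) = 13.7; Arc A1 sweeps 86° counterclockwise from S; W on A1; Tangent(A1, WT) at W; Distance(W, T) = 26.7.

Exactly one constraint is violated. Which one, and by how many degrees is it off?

Tangent(A1, WT) at W — off by 5.10°.

U = (0.00, 0.00) ✓; U.y = 0.00, S.y = 0.00 ✓; |US| = 47.30 ✓; ∠(NS, SU) = 90.00° ✓; |NS| = 13.70 ✓; bearing(N→W) − bearing(N→S) = 86.00° ✓; |NW| = 13.70 ✓; ∠(NW, WT) = 84.90° ✗; |WT| = 26.70 ✓.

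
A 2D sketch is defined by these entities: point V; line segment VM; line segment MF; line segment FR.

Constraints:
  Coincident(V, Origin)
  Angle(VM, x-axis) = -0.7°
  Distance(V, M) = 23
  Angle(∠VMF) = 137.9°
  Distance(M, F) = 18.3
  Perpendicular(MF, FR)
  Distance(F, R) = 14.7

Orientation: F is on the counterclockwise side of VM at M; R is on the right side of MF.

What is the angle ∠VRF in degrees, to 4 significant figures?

49.58°

V is at the origin; VM runs at -0.7° with length 23.0, so M = 23.0·(cos -0.7°, sin -0.7°) = (23.00, -0.2810). ∠VMF = 137.9°, so MF runs at -0.7° + (180° − 137.9°) = 41.40° from the x-axis; with |MF| = 18.3, F = M + 18.3·(cos 41.40°, sin 41.40°) = (36.73, 11.82). MF ⟂ FR; with |FR| = 14.7 on the right of MF, R = F + 14.7·(0.6613, -0.7501) = (46.45, 0.7944). Then cos ∠VRF = RV·RF / (|RV||RF|), giving 49.58°.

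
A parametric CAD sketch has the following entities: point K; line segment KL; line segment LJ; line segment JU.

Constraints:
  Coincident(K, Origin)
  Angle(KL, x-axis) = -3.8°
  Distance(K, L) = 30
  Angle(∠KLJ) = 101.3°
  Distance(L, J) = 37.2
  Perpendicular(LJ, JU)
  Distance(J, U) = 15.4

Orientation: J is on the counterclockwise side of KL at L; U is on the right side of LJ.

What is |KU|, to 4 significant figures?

62.16

K is at the origin; KL runs at -3.8° with length 30.0, so L = 30.0·(cos -3.8°, sin -3.8°) = (29.93, -1.988). ∠KLJ = 101.3°, so LJ runs at -3.8° + (180° − 101.3°) = 74.90° from the x-axis; with |LJ| = 37.2, J = L + 37.2·(cos 74.90°, sin 74.90°) = (39.62, 33.93). LJ is perpendicular to JU; with |JU| = 15.4 on the right of LJ, U = J + 15.4·(0.9655, -0.2605) = (54.49, 29.92). Then |KU| = |U − K| = 62.16.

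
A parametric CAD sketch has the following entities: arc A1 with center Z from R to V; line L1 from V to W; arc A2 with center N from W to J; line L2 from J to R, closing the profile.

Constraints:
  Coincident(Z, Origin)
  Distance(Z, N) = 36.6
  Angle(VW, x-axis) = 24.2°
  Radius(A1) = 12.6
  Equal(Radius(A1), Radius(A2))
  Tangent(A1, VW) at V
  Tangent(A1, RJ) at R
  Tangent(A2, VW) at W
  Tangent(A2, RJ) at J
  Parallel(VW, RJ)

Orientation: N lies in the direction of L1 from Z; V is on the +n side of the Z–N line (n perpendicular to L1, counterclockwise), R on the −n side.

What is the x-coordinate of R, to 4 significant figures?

5.165

The slot axis is L1's direction at 24.2°, so u = (cos 24.2°, sin 24.2°) = (0.9121, 0.4099) and n = (−sin 24.2°, cos 24.2°) = (-0.4099, 0.9121). Z is at the origin and N lies 36.6 along u from Z, so N = 36.6·u = (33.38, 15.00). Tangency of A1 to both parallel lines with radius 12.6 puts V and R at Z ± 12.6·n: V = (-5.165, 11.49), R = (5.165, -11.49). So R.x = 5.165.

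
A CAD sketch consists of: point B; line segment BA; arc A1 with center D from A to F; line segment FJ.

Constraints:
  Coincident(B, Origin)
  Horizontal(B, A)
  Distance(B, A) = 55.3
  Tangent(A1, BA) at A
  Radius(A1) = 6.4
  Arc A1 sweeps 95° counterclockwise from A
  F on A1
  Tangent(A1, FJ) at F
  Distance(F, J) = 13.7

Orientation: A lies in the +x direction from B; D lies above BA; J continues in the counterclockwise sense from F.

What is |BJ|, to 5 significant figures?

63.895

B is at the origin; B and A share the same y with |BA| = 55.3 and A on the +x side, so A = (55.300, 0.0000). The tangent condition forces DA to be normal to BA, so D = A + (0, 6.4) = (55.300, 6.4000). On A1, A sits at bearing -90° from D; a 95° counterclockwise sweep puts F at bearing 5°, so F = D + 6.4·(cos 5°, sin 5°) = (61.676, 6.9578). A1 meets FJ tangentially, so DF is at right angles to FJ, so FJ runs along (−sin 5°, cos 5°); with |FJ| = 13.7, J = (60.482, 20.606). Then |BJ| = |J − B| = 63.895.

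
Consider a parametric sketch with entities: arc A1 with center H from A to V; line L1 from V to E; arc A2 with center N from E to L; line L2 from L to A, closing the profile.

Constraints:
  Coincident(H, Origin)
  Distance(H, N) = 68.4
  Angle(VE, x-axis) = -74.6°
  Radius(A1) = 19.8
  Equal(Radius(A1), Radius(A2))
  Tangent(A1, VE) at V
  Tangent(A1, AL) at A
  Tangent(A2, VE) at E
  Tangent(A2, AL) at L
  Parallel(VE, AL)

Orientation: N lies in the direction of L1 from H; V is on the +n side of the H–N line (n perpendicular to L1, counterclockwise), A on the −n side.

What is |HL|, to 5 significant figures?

71.208

The slot axis is L1's direction at -74.6°, so u = (cos -74.6°, sin -74.6°) = (0.26556, -0.96410) and n = (−sin -74.6°, cos -74.6°) = (0.96410, 0.26556). H is at the origin and N lies 68.4 along u from H, so N = 68.4·u = (18.164, -65.944). Tangency of A1 to both parallel lines with radius 19.8 puts V and A at H ± 19.8·n: V = (19.089, 5.2580), A = (-19.089, -5.2580). Equal radii place E and L the same way about N: E = N + 19.8·n = (37.253, -60.686), L = N − 19.8·n = (-0.92505, -71.202). Then |HL| = |L − H| = 71.208.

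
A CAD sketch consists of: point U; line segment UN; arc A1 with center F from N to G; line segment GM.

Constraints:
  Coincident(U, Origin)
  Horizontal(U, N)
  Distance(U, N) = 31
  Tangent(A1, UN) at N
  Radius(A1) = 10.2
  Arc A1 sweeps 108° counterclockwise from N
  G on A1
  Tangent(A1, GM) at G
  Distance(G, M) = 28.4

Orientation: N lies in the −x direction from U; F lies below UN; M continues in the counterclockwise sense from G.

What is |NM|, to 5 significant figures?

40.373

U is at the origin; U and N share the same y with |UN| = 31.0 and N on the −x side, so N = (-31.000, 0.0000). Since A1 is tangent to UN there, FN ⟂ UN, so F = N + (0, -10.2) = (-31.000, -10.200). On A1, N sits at bearing 90° from F; a 108° counterclockwise sweep puts G at bearing 198°, so G = F + 10.2·(cos 198°, sin 198°) = (-40.701, -13.352). Tangency of A1 to GM means the radius FG is perpendicular to GM, so GM runs along (−sin 198°, cos 198°); with |GM| = 28.4, M = (-31.925, -40.362). Then |NM| = |M − N| = 40.373.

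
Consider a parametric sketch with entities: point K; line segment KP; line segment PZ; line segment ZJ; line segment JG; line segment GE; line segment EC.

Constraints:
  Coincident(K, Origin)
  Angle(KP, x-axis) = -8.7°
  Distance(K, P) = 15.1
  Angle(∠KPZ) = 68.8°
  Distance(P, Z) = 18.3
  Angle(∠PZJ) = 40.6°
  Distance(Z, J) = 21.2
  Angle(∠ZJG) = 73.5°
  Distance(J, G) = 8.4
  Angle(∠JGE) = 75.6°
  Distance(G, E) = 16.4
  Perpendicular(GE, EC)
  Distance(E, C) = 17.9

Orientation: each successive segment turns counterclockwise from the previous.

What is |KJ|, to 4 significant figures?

3.269

K is at the origin; KP runs at -8.7° with length 15.1, so P = (14.93, -2.284). ∠KPZ = 68.8° gives PZ at 102.5° from the x-axis; with |PZ| = 18.3, Z = (10.97, 15.58). ∠PZJ = 40.6° gives ZJ at -118.1° from the x-axis; with |ZJ| = 21.2, J = (0.9800, -3.119). Then |KJ| = |J − K| = 3.269.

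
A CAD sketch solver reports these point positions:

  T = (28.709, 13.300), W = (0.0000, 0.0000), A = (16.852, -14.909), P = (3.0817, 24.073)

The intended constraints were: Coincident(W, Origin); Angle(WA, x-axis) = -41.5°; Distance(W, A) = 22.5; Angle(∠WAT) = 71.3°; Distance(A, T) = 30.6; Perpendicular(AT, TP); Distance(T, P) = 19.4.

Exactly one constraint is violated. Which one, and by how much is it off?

Distance(T, P) = 19.4 — off by 8.40.

W = (0.00, 0.00) ✓; WA at -41.50° ✓; |WA| = 22.50 ✓; ∠WAT = 71.30° ✓; |AT| = 30.60 ✓; ∠(AT, TP) = 90.00° ✓; |TP| = 27.80 ✗.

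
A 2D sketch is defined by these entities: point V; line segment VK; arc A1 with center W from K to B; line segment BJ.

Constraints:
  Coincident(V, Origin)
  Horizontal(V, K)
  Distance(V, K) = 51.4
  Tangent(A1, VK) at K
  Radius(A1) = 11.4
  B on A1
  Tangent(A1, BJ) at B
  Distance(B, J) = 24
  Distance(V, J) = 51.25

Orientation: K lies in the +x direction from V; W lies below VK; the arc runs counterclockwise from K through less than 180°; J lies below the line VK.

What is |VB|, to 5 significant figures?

41.380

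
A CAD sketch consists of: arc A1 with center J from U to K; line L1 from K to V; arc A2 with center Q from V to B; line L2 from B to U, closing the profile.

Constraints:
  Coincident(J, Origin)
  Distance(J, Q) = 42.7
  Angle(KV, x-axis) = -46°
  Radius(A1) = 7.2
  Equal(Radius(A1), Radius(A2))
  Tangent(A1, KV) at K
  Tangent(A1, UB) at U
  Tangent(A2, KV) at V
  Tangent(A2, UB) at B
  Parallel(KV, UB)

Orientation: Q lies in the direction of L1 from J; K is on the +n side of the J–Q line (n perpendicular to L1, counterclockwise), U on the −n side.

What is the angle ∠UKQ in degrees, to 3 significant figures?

80.4°

The slot axis is L1's direction at -46.0°, so u = (cos -46.0°, sin -46.0°) = (0.695, -0.719) and n = (−sin -46.0°, cos -46.0°) = (0.719, 0.695). J is at the origin and Q lies 42.7 along u from J, so Q = 42.7·u = (29.7, -30.7). Tangency of A1 to both parallel lines with radius 7.2 puts K and U at J ± 7.2·n: K = (5.18, 5.00), U = (-5.18, -5.00). Then cos ∠UKQ = KU·KQ / (|KU||KQ|), giving 80.4°.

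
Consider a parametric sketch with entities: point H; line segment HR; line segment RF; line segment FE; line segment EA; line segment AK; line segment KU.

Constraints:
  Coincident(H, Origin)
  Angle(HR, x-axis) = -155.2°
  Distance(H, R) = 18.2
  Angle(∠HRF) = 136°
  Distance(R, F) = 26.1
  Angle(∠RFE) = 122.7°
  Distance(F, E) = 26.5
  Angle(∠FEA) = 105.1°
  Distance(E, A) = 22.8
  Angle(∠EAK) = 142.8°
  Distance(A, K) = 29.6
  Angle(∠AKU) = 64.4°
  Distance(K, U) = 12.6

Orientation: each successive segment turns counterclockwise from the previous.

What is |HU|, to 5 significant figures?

23.359

H is at the origin; HR runs at -155.2° with length 18.2, so R = (-16.522, -7.6340). ∠HRF = 136.0° gives RF at -111.20° from the x-axis; with |RF| = 26.1, F = (-25.960, -31.968). ∠RFE = 122.7° gives FE at -53.900° from the x-axis; with |FE| = 26.5, E = (-10.346, -53.379). ∠FEA = 105.1° gives EA at 21.000° from the x-axis; with |EA| = 22.8, A = (10.939, -45.209). ∠EAK = 142.8° gives AK at 58.200° from the x-axis; with |AK| = 29.6, K = (26.537, -20.052). ∠AKU = 64.4° gives KU at 173.80° from the x-axis; with |KU| = 12.6, U = (14.011, -18.691). Then |HU| = |U − H| = 23.359.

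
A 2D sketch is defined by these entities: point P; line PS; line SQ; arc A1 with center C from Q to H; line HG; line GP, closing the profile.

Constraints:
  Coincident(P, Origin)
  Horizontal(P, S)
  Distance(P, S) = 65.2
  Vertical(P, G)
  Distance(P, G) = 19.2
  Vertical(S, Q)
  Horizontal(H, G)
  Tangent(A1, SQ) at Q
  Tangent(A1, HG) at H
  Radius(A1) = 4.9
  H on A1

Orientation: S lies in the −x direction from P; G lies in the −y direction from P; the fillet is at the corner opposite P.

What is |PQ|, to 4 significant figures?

66.75

P is at the origin; PS is horizontal with |PS| = 65.2 and S on the −x side, so S = (-65.20, 0.000). PG is vertical with |PG| = 19.2 and G on the −y side, so G = (0.000, -19.20). The virtual corner opposite P is at (-65.20, -19.20). A1 meets SQ tangentially, so CQ is at right angles to SQ and A1 meets HG tangentially, so CH is at right angles to HG, with radius 4.9, so the center C sits 4.9 in from both sides at C = (-60.30, -14.30). That places the tangent points at Q = (-65.20, -14.30) on SQ and H = (-60.30, -19.20) on HG. Then |PQ| = |Q − P| = 66.75.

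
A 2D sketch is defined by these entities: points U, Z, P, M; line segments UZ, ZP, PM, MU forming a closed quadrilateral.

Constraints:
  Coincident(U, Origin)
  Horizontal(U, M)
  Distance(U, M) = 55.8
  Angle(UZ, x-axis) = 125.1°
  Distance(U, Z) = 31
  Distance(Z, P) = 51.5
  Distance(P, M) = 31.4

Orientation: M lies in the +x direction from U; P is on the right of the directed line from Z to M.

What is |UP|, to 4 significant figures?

24.92

U is at the origin; UM is horizontal with |UM| = 55.8 and M in +x, so M = (55.8, 0). UZ runs at 125.1° with |UZ| = 31.0, so Z = (-17.83, 25.36). P is determined by |ZP| = 51.5 and |PM| = 31.4 together: it lies at the intersection of circle(Z, 51.5) and circle(M, 31.4). With |ZM| = 77.87, the foot of the radical line on ZM is 49.63 from Z and the perpendicular offset is √(51.5² − 49.63²) = 13.74. Taking the right-of-ZM solution: P = (24.63, -3.790).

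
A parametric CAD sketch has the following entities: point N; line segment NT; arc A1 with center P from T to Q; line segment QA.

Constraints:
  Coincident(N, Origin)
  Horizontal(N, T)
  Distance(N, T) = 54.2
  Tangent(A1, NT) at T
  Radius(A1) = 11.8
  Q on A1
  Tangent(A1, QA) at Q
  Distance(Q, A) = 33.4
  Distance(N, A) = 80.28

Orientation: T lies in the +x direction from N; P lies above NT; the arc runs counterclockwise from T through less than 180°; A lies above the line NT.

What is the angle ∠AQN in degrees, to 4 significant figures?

100.8°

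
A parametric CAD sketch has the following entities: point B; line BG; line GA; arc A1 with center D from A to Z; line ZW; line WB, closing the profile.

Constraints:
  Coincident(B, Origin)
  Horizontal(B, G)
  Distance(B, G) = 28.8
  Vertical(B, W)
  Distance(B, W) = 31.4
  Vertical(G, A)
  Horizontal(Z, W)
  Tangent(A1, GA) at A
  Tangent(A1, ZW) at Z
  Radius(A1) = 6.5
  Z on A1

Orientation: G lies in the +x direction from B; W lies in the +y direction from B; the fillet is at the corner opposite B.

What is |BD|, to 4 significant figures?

33.43

B is at the origin; BG is horizontal with |BG| = 28.8 and G on the +x side, so G = (28.80, 0.000). B and W share the same x with |BW| = 31.4 and W on the +y side, so W = (0.000, 31.40). The virtual corner opposite B is at (28.80, 31.40). Tangency of A1 to GA means the radius DA is perpendicular to GA and A1 meets ZW tangentially, so DZ is at right angles to ZW, with radius 6.5, so the center D sits 6.5 in from both sides at D = (22.30, 24.90). Then |BD| = |D − B| = 33.43.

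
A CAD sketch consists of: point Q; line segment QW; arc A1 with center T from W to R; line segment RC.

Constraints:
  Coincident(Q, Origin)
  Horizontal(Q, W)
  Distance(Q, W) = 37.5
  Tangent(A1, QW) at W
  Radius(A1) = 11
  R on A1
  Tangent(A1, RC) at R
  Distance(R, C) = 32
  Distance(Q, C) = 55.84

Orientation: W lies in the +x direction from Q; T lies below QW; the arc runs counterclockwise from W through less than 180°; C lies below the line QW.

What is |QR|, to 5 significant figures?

29.899

Q is at the origin; Q and W share the same y with |QW| = 37.5 and W on the +x side, so W = (37.500, 0.0000). Since A1 is tangent to QW there, TW ⟂ QW, so T = W + (0, -11) = (37.500, -11.000). Since TR ⟂ RC (tangency), |TC| = √(11.0² + 32.0²) = 33.838 regardless of where R sits on A1. So C lies on both circle(Q, 55.84) and circle(T, 33.838); the below-QW intersection is C = (33.586, -44.611). R is the foot of the tangent from C: R = (26.754, -13.348).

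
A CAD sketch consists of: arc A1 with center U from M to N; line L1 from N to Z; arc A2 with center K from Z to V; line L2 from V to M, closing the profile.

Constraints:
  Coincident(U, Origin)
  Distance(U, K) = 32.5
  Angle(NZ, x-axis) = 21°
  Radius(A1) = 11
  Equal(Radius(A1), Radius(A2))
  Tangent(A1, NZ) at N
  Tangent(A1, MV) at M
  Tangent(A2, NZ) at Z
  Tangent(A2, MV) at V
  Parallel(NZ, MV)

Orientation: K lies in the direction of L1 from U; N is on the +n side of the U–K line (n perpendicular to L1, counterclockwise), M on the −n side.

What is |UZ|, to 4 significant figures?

34.31

Tangency of A1 to both parallel lines with radius 11.0 puts N and M at U ± 11.0·n: N = (-3.942, 10.27), M = (3.942, -10.27). Equal radii place Z and V the same way about K: Z = K + 11.0·n = (26.40, 21.92), V = K − 11.0·n = (34.28, 1.378). Then |UZ| = |Z − U| = 34.31.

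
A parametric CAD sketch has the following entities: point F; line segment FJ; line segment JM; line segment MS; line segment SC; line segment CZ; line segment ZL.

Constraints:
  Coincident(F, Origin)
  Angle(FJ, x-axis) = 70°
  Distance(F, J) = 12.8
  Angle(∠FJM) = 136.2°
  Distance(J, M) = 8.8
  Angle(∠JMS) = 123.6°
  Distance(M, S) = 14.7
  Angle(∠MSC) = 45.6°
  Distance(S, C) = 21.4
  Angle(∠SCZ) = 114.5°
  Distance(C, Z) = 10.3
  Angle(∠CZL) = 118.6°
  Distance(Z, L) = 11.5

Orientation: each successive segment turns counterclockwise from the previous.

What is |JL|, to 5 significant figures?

9.7165

F is at the origin; FJ runs at 70.0° with length 12.8, so J = (4.3779, 12.028). ∠FJM = 136.2° gives JM at 113.80° from the x-axis; with |JM| = 8.8, M = (0.82666, 20.080). ∠JMS = 123.6° gives MS at 170.20° from the x-axis; with |MS| = 14.7, S = (-13.659, 22.582). ∠MSC = 45.6° gives SC at -55.400° from the x-axis; with |SC| = 21.4, C = (-1.5070, 4.9667). ∠SCZ = 114.5° gives CZ at 10.100° from the x-axis; with |CZ| = 10.3, Z = (8.6334, 6.7729). ∠CZL = 118.6° gives ZL at 71.500° from the x-axis; with |ZL| = 11.5, L = (12.282, 17.679). Then |JL| = |L − J| = 9.7165.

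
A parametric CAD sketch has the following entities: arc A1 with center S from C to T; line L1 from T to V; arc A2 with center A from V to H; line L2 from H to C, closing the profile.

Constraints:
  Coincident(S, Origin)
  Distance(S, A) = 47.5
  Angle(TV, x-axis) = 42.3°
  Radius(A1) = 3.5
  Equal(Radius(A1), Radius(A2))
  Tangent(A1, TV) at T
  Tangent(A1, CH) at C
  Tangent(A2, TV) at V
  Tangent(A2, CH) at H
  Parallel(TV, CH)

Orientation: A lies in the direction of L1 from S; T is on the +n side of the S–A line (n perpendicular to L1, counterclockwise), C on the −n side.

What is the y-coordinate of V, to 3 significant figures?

34.6

Tangency of A1 to both parallel lines with radius 3.5 puts T and C at S ± 3.5·n: T = (-2.36, 2.59), C = (2.36, -2.59). Equal radii place V and H the same way about A: V = A + 3.5·n = (32.8, 34.6), H = A − 3.5·n = (37.5, 29.4). So V.y = 34.6.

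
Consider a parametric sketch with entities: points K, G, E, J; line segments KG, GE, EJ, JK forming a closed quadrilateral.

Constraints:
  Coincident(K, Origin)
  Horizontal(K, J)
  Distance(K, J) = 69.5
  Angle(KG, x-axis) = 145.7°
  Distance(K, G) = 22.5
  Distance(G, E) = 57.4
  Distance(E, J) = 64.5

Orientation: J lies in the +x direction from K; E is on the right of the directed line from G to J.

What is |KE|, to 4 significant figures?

37.11

Checks: |GE| = 57.40 ✓; |EJ| = 64.50 ✓.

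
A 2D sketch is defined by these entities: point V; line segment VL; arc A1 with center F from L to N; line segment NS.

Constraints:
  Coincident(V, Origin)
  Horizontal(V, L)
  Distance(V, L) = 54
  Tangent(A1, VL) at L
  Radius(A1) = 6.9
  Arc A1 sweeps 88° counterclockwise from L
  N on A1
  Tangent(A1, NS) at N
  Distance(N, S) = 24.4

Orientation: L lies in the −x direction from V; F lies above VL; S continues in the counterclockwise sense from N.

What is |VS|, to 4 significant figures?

55.71

V is at the origin; V and L share the same y with |VL| = 54.0 and L on the −x side, so L = (-54.00, 0.000). Tangency of A1 to VL means the radius FL is perpendicular to VL, so F = L + (0, 6.9) = (-54.00, 6.900). On A1, L sits at bearing -90° from F; an 88° counterclockwise sweep puts N at bearing -2°, so N = F + 6.9·(cos -2°, sin -2°) = (-47.10, 6.659). The tangent condition forces FN to be normal to NS, so NS runs along (−sin -2°, cos -2°); with |NS| = 24.4, S = (-46.25, 31.04). Then |VS| = |S − V| = 55.71.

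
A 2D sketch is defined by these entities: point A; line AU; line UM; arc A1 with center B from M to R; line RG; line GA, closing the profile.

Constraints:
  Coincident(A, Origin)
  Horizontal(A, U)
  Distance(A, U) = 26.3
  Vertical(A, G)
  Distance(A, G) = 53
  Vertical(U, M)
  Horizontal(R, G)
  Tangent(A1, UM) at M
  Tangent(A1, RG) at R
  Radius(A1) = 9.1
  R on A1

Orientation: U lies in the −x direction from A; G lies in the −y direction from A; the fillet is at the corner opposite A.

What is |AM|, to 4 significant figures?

51.18

A is at the origin; AU is horizontal with |AU| = 26.3 and U on the −x side, so U = (-26.30, 0.000). AG is vertical with |AG| = 53.0 and G on the −y side, so G = (0.000, -53.00). The virtual corner opposite A is at (-26.30, -53.00). A1 meets UM tangentially, so BM is at right angles to UM and A1 meets RG tangentially, so BR is at right angles to RG, with radius 9.1, so the center B sits 9.1 in from both sides at B = (-17.20, -43.90). That places the tangent points at M = (-26.30, -43.90) on UM and R = (-17.20, -53.00) on RG. Then |AM| = |M − A| = 51.18.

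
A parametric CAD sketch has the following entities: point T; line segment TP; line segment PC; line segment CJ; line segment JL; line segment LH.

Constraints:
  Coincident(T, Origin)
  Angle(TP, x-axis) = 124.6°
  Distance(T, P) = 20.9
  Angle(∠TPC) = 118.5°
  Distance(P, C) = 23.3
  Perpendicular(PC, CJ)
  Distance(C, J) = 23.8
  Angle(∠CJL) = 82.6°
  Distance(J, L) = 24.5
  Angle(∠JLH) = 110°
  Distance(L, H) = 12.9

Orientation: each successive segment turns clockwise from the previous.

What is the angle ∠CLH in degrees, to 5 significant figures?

62.245°

T is at the origin; TP runs at 124.6° with length 20.9, so P = (-11.868, 17.204). ∠TPC = 118.5° gives PC at 63.100° from the x-axis; with |PC| = 23.3, C = (-1.3262, 37.982). The perpendicularity gives CJ at right angles to PC, so CJ runs at -26.900°; with |CJ| = 23.8, J = (19.899, 27.214). ∠CJL = 82.6° gives JL at -124.30° from the x-axis; with |JL| = 24.5, L = (6.0922, 6.9751). ∠JLH = 110.0° gives LH at 165.70° from the x-axis; with |LH| = 12.9, H = (-6.4081, 10.161). Then cos ∠CLH = LC·LH / (|LC||LH|), giving 62.245°.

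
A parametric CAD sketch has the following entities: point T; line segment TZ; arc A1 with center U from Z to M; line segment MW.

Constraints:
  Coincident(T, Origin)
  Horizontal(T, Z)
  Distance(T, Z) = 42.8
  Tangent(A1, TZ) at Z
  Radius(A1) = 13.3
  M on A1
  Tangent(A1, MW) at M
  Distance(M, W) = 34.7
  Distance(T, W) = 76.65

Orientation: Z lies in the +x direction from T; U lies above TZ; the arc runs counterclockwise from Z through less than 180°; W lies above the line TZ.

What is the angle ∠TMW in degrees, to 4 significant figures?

111.1°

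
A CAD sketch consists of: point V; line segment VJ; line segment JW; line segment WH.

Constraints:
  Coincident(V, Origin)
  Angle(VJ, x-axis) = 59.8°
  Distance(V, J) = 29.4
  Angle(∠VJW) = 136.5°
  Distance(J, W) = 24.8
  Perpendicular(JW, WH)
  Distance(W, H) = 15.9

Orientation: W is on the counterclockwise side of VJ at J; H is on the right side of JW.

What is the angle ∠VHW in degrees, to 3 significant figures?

51.9°

∠VJW = 136.5°, so JW runs at 59.8° + (180° − 136.5°) = 103° from the x-axis; with |JW| = 24.8, W = J + 24.8·(cos 103°, sin 103°) = (9.08, 49.5). JW is perpendicular to WH; with |WH| = 15.9 on the right of JW, H = W + 15.9·(0.973, 0.230) = (24.6, 53.2). Then cos ∠VHW = HV·HW / (|HV||HW|), giving 51.9°.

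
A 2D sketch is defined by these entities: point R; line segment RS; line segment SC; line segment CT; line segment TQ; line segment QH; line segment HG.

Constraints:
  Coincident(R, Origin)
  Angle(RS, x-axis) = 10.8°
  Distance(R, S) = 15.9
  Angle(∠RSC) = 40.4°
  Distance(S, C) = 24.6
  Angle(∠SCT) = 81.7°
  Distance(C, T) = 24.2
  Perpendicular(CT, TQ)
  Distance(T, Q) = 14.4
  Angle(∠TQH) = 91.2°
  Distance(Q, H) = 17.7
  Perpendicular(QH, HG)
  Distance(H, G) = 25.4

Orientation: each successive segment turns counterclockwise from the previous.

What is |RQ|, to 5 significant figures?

12.699

R is at the origin; RS runs at 10.8° with length 15.9, so S = (15.618, 2.9794). ∠RSC = 40.4° gives SC at 150.40° from the x-axis; with |SC| = 24.6, C = (-5.7712, 15.130). ∠SCT = 81.7° gives CT at -111.30° from the x-axis; with |CT| = 24.2, T = (-14.562, -7.4166). CT ⟂ TQ, so TQ runs at -21.300°; with |TQ| = 14.4, Q = (-1.1455, -12.647). Then |RQ| = |Q − R| = 12.699.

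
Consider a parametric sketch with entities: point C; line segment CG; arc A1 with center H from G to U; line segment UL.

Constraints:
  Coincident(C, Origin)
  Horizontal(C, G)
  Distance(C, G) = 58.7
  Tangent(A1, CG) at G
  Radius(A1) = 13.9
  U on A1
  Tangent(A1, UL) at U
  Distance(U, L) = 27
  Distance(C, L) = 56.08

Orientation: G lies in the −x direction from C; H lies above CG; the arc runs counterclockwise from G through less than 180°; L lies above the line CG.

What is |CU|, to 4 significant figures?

46.48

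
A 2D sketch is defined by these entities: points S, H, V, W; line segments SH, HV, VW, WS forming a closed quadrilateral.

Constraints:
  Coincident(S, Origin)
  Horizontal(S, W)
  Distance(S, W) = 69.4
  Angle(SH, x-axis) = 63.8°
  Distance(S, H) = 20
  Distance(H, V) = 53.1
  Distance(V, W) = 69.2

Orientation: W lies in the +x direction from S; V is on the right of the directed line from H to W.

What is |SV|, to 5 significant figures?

36.484

Checks: |HV| = 53.10 ✓; |VW| = 69.20 ✓.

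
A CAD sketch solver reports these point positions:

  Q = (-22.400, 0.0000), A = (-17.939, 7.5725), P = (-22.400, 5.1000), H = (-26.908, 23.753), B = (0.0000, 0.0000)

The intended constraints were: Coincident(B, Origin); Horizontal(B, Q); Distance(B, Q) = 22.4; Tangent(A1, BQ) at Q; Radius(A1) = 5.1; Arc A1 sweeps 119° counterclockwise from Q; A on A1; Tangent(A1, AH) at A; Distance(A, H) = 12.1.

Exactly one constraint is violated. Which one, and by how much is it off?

Distance(A, H) = 12.1 — off by 6.40.

B = (0.00, 0.00) ✓; B.y = 0.00, Q.y = 0.00 ✓; |BQ| = 22.40 ✓; ∠(PQ, QB) = 90.00° ✓; |PQ| = 5.100 ✓; bearing(P→A) − bearing(P→Q) = 119.0° ✓; |PA| = 5.100 ✓; ∠(PA, AH) = 90.00° ✓; |AH| = 18.50 ✗.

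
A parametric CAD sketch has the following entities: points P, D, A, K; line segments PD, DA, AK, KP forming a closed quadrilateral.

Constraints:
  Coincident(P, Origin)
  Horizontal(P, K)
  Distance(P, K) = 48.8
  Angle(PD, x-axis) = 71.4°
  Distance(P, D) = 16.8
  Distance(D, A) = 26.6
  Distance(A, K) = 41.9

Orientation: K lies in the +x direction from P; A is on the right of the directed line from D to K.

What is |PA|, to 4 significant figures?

13.36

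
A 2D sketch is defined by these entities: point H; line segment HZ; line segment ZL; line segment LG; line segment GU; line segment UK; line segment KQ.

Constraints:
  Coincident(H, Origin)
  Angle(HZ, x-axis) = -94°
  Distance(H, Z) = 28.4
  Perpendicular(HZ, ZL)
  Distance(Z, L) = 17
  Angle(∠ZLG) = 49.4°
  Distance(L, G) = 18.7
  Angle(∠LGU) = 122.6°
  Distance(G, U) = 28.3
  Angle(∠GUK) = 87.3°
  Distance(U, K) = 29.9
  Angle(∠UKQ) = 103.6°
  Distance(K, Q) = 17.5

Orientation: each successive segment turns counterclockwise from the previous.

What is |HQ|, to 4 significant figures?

48.41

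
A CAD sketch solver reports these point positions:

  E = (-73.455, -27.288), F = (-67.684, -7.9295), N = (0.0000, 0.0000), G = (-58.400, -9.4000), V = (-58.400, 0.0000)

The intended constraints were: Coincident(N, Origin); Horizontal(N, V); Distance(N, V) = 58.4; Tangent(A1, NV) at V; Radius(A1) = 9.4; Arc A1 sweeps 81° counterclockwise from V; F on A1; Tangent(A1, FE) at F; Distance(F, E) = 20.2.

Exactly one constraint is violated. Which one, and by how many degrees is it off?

Tangent(A1, FE) at F — off by 7.60°.

N = (0.00, 0.00) ✓; N.y = 0.00, V.y = 0.00 ✓; |NV| = 58.40 ✓; ∠(GV, VN) = 90.00° ✓; |GV| = 9.400 ✓; bearing(G→F) − bearing(G→V) = 81.00° ✓; |GF| = 9.400 ✓; ∠(GF, FE) = 97.60° ✗; |FE| = 20.20 ✓.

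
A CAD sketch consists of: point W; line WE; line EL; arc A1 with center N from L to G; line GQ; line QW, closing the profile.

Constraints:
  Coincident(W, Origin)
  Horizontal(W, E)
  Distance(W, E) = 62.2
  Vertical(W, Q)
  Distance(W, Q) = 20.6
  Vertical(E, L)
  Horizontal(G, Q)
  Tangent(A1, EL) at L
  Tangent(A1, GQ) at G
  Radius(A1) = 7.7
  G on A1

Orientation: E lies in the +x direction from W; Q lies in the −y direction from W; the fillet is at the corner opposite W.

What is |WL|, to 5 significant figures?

63.524

The virtual corner opposite W is at (62.200, -20.600). Since A1 is tangent to EL there, NL ⟂ EL and A1 meets GQ tangentially, so NG is at right angles to GQ, with radius 7.7, so the center N sits 7.7 in from both sides at N = (54.500, -12.900). That places the tangent points at L = (62.200, -12.900) on EL and G = (54.500, -20.600) on GQ. Then |WL| = |L − W| = 63.524.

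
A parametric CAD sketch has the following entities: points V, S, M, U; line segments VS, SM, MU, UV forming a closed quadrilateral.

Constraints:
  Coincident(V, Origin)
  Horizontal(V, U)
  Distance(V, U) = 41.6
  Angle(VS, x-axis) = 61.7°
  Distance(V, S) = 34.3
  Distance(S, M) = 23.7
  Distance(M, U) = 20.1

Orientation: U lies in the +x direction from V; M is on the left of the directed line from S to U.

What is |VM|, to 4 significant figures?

42.35

Checks: |SM| = 23.70 ✓; |MU| = 20.10 ✓.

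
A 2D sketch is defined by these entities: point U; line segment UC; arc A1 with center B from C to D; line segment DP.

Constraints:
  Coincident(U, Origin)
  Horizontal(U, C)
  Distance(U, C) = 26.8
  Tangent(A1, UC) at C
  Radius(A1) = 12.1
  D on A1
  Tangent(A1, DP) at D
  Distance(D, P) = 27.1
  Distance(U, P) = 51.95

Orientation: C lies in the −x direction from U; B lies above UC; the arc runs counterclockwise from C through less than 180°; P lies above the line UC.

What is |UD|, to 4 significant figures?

25.00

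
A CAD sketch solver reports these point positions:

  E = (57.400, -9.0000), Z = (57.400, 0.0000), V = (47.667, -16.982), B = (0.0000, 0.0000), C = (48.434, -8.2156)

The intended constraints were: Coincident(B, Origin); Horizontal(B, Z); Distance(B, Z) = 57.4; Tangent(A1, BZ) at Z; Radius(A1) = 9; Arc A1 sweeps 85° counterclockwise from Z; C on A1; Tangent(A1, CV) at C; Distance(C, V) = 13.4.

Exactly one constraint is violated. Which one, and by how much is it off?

Distance(C, V) = 13.4 — off by 4.60.

B = (0.00, 0.00) ✓; B.y = 0.00, Z.y = 0.00 ✓; |BZ| = 57.40 ✓; ∠(EZ, ZB) = 90.00° ✓; |EZ| = 9.000 ✓; bearing(E→C) − bearing(E→Z) = 85.00° ✓; |EC| = 9.000 ✓; ∠(EC, CV) = 90.00° ✓; |CV| = 8.800 ✗.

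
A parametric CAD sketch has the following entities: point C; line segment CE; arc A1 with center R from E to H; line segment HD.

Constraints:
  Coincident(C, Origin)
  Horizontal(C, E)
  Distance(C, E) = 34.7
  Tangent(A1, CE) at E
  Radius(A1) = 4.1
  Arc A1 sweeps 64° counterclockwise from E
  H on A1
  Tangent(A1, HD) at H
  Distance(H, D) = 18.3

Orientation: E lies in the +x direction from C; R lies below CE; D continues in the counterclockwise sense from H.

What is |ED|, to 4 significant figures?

22.11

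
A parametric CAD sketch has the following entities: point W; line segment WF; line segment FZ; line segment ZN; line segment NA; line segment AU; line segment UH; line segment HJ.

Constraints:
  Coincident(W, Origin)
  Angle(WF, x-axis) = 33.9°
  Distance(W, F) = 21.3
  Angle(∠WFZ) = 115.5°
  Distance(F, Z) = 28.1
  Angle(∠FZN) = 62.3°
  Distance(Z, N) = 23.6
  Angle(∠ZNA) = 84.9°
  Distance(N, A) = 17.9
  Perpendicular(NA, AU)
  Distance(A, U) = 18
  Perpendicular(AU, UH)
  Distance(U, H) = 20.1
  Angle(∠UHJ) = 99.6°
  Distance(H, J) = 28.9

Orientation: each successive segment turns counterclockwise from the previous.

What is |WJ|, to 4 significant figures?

30.12

W is at the origin; WF runs at 33.9° with length 21.3, so F = (17.68, 11.88). ∠WFZ = 115.5° gives FZ at 98.40° from the x-axis; with |FZ| = 28.1, Z = (13.57, 39.68). ∠FZN = 62.3° gives ZN at -143.9° from the x-axis; with |ZN| = 23.6, N = (-5.494, 25.77). ∠ZNA = 84.9° gives NA at -48.80° from the x-axis; with |NA| = 17.9, A = (6.296, 12.31). The perpendicularity gives AU at right angles to NA, so AU runs at 41.20°; with |AU| = 18.0, U = (19.84, 24.16). The perpendicularity gives UH at right angles to AU, so UH runs at 131.2°; with |UH| = 20.1, H = (6.600, 39.29). ∠UHJ = 99.6° gives HJ at -148.4° from the x-axis; with |HJ| = 28.9, J = (-18.01, 24.14). Then |WJ| = |J − W| = 30.12.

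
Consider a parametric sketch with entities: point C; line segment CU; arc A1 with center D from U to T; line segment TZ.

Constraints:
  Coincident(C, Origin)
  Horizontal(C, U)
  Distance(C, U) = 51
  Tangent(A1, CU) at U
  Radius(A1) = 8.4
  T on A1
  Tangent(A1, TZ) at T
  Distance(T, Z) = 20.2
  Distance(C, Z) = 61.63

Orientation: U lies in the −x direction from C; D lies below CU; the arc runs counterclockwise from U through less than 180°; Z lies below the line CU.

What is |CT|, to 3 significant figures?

60.0

C is at the origin; C and U share the same y with |CU| = 51.0 and U on the −x side, so U = (-51.0, 0.00). Since A1 is tangent to CU there, DU ⟂ CU, so D = U + (0, -8.4) = (-51.0, -8.40). Since DT ⟂ TZ (tangency), |DZ| = √(8.4² + 20.2²) = 21.9 regardless of where T sits on A1. So Z lies on both circle(C, 61.63) and circle(D, 21.9); the below-CU intersection is Z = (-53.8, -30.1). T is the foot of the tangent from Z: T = (-59.1, -10.6).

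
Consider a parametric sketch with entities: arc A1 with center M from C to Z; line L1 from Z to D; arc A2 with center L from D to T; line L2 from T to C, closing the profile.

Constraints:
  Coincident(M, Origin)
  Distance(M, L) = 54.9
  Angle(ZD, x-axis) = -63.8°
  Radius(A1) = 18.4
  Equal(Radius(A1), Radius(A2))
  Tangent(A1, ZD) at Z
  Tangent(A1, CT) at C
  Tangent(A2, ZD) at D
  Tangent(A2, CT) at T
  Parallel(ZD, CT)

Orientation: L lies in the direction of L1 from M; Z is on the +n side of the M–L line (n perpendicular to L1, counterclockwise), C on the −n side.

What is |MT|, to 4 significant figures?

57.90

The slot axis is L1's direction at -63.8°, so u = (cos -63.8°, sin -63.8°) = (0.4415, -0.8973) and n = (−sin -63.8°, cos -63.8°) = (0.8973, 0.4415). M is at the origin and L lies 54.9 along u from M, so L = 54.9·u = (24.24, -49.26). Tangency of A1 to both parallel lines with radius 18.4 puts Z and C at M ± 18.4·n: Z = (16.51, 8.124), C = (-16.51, -8.124). Equal radii place D and T the same way about L: D = L + 18.4·n = (40.75, -41.14), T = L − 18.4·n = (7.729, -57.38). Then |MT| = |T − M| = 57.90.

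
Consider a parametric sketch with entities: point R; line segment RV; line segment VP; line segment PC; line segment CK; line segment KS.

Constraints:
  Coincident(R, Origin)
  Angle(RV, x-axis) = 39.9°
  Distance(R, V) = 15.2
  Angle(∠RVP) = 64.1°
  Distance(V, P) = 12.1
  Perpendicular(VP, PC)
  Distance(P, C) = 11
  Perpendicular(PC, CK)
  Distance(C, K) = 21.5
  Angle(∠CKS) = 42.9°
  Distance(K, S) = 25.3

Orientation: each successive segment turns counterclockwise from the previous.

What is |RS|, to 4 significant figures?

20.05

The perpendicularity gives CK at right angles to PC, so CK runs at -24.20°; with |CK| = 21.5, K = (15.73, -4.137). ∠CKS = 42.9° gives KS at 112.9° from the x-axis; with |KS| = 25.3, S = (5.881, 19.17). Then |RS| = |S − R| = 20.05.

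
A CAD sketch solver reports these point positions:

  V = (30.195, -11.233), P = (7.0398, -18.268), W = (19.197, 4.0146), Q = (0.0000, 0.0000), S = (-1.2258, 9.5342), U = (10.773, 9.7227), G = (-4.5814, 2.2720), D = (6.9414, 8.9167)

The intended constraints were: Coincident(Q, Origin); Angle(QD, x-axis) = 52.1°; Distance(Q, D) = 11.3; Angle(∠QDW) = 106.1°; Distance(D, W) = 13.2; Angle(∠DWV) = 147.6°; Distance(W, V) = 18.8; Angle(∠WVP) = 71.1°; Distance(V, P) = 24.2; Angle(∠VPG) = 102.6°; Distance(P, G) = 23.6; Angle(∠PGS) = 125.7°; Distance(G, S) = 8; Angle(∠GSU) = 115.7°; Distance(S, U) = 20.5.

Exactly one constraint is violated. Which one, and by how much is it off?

Distance(S, U) = 20.5 — off by 8.50.

Q = (0.00, 0.00) ✓; QD at 52.10° ✓; |QD| = 11.30 ✓; ∠QDW = 106.1° ✓; |DW| = 13.20 ✓; ∠DWV = 147.6° ✓; |WV| = 18.80 ✓; ∠WVP = 71.10° ✓; |VP| = 24.20 ✓; ∠VPG = 102.6° ✓; |PG| = 23.60 ✓; ∠PGS = 125.7° ✓; |GS| = 8.000 ✓; ∠GSU = 115.7° ✓; |SU| = 12.00 ✗.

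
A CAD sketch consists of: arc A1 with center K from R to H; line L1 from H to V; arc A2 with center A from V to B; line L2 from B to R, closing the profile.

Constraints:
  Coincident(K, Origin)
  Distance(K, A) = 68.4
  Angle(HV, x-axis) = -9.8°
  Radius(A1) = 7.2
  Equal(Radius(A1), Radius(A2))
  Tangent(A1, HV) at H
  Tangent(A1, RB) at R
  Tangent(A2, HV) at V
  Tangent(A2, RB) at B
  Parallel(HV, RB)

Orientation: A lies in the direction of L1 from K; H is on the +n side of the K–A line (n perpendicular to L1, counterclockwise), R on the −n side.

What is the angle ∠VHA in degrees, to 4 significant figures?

6.009°

Tangency of A1 to both parallel lines with radius 7.2 puts H and R at K ± 7.2·n: H = (1.226, 7.095), R = (-1.226, -7.095). Equal radii place V and B the same way about A: V = A + 7.2·n = (68.63, -4.547), B = A − 7.2·n = (66.18, -18.74). Then cos ∠VHA = HV·HA / (|HV||HA|), giving 6.009°.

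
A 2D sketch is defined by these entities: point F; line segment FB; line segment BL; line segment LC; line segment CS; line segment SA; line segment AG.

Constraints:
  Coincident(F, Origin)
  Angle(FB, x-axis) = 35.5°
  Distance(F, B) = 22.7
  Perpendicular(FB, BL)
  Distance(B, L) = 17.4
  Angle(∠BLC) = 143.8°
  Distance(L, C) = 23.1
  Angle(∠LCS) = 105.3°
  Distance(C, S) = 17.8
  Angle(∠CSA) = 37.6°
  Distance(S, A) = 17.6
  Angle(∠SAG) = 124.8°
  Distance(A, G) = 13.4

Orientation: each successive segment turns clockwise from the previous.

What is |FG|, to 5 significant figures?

38.449

F is at the origin; FB runs at 35.5° with length 22.7, so B = (18.480, 13.182). FB is perpendicular to BL, so BL runs at -54.500°; with |BL| = 17.4, L = (28.585, -0.98365). ∠BLC = 143.8° gives LC at -90.700° from the x-axis; with |LC| = 23.1, C = (28.302, -24.082). ∠LCS = 105.3° gives CS at -165.40° from the x-axis; with |CS| = 17.8, S = (11.077, -28.569). ∠CSA = 37.6° gives SA at 52.200° from the x-axis; with |SA| = 17.6, A = (21.864, -14.662). ∠SAG = 124.8° gives AG at -3.0000° from the x-axis; with |AG| = 13.4, G = (35.246, -15.363). Then |FG| = |G − F| = 38.449.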